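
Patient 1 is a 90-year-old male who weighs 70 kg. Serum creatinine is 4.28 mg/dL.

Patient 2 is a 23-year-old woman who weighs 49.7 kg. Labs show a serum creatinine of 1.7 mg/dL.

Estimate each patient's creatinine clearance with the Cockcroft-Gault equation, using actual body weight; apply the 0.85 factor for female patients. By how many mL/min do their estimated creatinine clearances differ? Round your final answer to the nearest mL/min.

29 mL/min

Patient 1: CrCl = (140 − 90) × 70 / (72 × 4.28) = 3500.0 / 308.16 ≈ 11.4 mL/min
Patient 2: CrCl = (140 − 23) × 49.7 / (72 × 1.7) × 0.85 = 5814.9 / 122.40 × 0.85 ≈ 40.4 mL/min
|11.4 − 40.4| = 29.0 mL/min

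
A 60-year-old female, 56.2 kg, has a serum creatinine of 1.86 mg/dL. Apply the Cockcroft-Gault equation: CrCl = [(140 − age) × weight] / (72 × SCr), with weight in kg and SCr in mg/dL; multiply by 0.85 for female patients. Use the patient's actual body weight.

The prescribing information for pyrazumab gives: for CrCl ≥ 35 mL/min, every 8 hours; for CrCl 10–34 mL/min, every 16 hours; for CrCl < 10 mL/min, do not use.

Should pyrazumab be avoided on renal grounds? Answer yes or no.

CrCl = (140 − 60) × 56.2 / (72 × 1.86) × 0.85 = 4496.0 / 133.92 × 0.85 ≈ 28.5 mL/min
CrCl ≈ 29 mL/min, which is ≥ 10 mL/min.

no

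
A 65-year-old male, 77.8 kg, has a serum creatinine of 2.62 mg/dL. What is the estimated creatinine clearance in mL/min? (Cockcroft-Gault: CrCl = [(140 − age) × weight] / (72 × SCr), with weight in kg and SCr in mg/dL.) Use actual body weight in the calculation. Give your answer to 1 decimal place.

CrCl = (140 − 65) × 77.8 / (72 × 2.62) = 5835.0 / 188.64 ≈ 30.9 mL/min

30.9 mL/min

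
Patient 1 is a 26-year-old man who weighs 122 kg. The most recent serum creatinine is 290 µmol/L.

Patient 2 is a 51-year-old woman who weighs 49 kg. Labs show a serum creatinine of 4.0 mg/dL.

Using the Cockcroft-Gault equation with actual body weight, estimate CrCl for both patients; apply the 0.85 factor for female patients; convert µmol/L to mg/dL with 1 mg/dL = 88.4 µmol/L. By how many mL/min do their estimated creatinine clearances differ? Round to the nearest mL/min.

Patient 1: SCr = 290 / 88.4 = 3.281 mg/dL
Patient 1: CrCl = (140 − 26) × 122 / (72 × 3.281) = 13908.0 / 236.23 ≈ 58.9 mL/min
Patient 2: CrCl = (140 − 51) × 49 / (72 × 4) × 0.85 = 4361.0 / 288.00 × 0.85 ≈ 12.9 mL/min
|58.9 − 12.9| = 46.0 mL/min

46 mL/min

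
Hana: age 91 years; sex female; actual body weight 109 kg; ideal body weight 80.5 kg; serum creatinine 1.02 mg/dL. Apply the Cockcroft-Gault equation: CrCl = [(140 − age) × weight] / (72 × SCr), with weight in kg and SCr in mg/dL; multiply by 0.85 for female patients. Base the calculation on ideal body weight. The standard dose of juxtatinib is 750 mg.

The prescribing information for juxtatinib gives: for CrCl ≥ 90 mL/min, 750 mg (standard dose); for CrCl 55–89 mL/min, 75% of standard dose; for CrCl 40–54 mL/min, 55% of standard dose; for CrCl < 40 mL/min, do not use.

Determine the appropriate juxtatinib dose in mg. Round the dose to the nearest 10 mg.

CrCl = (140 − 91) × 80.5 / (72 × 1.02) × 0.85 = 3944.5 / 73.44 × 0.85 ≈ 45.7 mL/min
CrCl ≈ 46 mL/min → bracket 40–54 mL/min.
55% of 750 mg = 412.5 mg → 410 mg

410 mg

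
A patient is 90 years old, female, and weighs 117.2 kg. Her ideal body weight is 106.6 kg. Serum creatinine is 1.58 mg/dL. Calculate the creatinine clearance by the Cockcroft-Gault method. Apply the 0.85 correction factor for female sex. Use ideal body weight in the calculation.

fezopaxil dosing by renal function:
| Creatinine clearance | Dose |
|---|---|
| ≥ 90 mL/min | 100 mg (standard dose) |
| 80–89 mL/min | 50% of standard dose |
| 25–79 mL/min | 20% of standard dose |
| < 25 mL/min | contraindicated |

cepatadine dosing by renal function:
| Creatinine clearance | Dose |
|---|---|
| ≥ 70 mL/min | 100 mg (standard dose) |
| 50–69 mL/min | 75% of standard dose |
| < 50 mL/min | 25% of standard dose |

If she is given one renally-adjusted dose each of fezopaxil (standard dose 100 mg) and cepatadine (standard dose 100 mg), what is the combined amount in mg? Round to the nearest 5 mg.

45 mg

CrCl = (140 − 90) × 106.6 / (72 × 1.58) × 0.85 = 5330.0 / 113.76 × 0.85 ≈ 39.8 mL/min
CrCl ≈ 40 mL/min.
fezopaxil: 25–79 mL/min → 20% of 100 mg = 20 mg.
cepatadine: < 50 mL/min → 25% of 100 mg = 25 mg.
Total = 20 + 25 = 45 mg.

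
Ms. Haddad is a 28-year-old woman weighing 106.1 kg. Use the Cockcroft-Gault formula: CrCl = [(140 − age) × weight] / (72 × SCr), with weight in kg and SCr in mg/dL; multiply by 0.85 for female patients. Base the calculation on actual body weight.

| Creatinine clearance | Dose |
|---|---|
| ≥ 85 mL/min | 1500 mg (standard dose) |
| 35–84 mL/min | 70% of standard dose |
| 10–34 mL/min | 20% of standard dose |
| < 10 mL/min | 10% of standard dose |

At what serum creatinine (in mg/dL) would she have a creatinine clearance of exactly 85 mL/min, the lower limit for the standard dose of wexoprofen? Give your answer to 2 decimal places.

1.65 mg/dL

Standard dose requires CrCl ≥ 85 mL/min.
Set (140 − 28) × 106.1 × 0.85 / (72 × SCr) = 85
SCr = (140 − 28) × 106.1 × 0.85 / (72 × 85) = 1.650 mg/dL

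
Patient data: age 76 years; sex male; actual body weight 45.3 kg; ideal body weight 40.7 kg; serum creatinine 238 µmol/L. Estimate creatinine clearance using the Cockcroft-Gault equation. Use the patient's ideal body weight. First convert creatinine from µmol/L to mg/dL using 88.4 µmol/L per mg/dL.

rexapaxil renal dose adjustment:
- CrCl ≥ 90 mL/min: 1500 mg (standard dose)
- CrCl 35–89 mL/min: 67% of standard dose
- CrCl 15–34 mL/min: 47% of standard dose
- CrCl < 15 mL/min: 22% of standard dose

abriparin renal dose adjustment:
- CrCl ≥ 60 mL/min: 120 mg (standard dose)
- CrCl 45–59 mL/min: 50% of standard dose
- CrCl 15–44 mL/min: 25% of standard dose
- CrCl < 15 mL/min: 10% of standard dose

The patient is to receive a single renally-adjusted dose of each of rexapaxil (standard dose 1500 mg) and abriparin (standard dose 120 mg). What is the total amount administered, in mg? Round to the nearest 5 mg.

SCr = 238 / 88.4 = 2.692 mg/dL
CrCl = (140 − 76) × 40.7 / (72 × 2.692) = 2604.8 / 193.82 ≈ 13.4 mL/min
CrCl ≈ 13 mL/min.
rexapaxil: < 15 mL/min → 22% of 1500 mg = 330 mg.
abriparin: < 15 mL/min → 10% of 120 mg = 12 mg.
Total = 330 + 12 = 342 mg.

340 mg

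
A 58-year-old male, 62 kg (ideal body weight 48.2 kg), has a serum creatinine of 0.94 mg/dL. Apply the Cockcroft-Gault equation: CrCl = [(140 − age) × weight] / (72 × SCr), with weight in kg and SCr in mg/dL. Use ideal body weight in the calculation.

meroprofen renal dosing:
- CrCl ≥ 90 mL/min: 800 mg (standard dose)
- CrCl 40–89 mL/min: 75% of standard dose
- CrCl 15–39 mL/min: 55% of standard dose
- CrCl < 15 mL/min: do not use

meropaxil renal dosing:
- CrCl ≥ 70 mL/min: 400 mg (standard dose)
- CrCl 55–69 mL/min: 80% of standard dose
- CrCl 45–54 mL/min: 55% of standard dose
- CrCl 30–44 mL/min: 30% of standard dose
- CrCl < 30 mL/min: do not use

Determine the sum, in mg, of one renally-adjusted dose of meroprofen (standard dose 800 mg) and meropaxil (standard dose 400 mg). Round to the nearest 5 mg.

CrCl = (140 − 58) × 48.2 / (72 × 0.94) = 3952.4 / 67.68 ≈ 58.4 mL/min
CrCl ≈ 58 mL/min.
meroprofen: 40–89 mL/min → 75% of 800 mg = 600 mg.
meropaxil: 55–69 mL/min → 80% of 400 mg = 320 mg.
Total = 600 + 320 = 920 mg.

920 mg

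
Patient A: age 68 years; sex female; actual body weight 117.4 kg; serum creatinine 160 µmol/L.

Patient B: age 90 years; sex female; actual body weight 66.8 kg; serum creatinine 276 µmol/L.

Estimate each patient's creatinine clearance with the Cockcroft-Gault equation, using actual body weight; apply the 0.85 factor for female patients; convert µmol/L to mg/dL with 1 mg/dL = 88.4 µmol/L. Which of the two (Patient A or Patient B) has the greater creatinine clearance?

Patient A

Patient A: SCr = 160 / 88.4 = 1.81 mg/dL
Patient A: CrCl = (140 − 68) × 117.4 / (72 × 1.81) × 0.85 = 8452.8 / 130.32 × 0.85 ≈ 55.1 mL/min
Patient B: SCr = 276 / 88.4 = 3.122 mg/dL
Patient B: CrCl = (140 − 90) × 66.8 / (72 × 3.122) × 0.85 = 3340.0 / 224.78 × 0.85 ≈ 12.6 mL/min
55.1 vs 12.6 mL/min → Patient A is higher.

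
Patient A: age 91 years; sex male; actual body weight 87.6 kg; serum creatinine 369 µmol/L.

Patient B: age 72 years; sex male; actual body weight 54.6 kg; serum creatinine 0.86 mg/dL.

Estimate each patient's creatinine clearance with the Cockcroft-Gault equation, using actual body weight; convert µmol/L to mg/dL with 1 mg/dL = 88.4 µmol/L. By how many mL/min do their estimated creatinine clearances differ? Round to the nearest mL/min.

Patient A: SCr = 369 / 88.4 = 4.174 mg/dL
Patient A: CrCl = (140 − 91) × 87.6 / (72 × 4.174) = 4292.4 / 300.53 ≈ 14.3 mL/min
Patient B: CrCl = (140 − 72) × 54.6 / (72 × 0.86) = 3712.8 / 61.92 ≈ 60.0 mL/min
|14.3 − 60.0| = 45.7 mL/min

46 mL/min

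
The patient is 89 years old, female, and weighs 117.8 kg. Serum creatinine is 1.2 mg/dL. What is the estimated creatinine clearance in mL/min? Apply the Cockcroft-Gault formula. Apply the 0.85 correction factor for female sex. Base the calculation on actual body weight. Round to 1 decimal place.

59.1 mL/min

CrCl = (140 − 89) × 117.8 / (72 × 1.2) × 0.85 = 6007.8 / 86.40 × 0.85 ≈ 59.1 mL/min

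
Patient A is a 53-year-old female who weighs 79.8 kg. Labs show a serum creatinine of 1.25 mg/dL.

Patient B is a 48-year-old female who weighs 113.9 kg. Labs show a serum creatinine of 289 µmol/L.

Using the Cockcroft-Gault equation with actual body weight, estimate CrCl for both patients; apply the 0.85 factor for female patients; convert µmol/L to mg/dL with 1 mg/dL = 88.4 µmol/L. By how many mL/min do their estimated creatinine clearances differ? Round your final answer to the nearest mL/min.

28 mL/min

Patient A: CrCl = (140 − 53) × 79.8 / (72 × 1.25) × 0.85 = 6942.6 / 90.00 × 0.85 ≈ 65.6 mL/min
Patient B: SCr = 289 / 88.4 = 3.269 mg/dL
Patient B: CrCl = (140 − 48) × 113.9 / (72 × 3.269) × 0.85 = 10478.8 / 235.37 × 0.85 ≈ 37.8 mL/min
|65.6 − 37.8| = 27.8 mL/min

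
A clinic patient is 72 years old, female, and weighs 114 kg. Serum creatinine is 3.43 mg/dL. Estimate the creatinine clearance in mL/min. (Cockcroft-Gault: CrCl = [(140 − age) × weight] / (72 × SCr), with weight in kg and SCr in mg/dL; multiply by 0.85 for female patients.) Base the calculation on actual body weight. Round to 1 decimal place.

CrCl = (140 − 72) × 114 / (72 × 3.43) × 0.85 = 7752.0 / 246.96 × 0.85 ≈ 26.7 mL/min

26.7 mL/min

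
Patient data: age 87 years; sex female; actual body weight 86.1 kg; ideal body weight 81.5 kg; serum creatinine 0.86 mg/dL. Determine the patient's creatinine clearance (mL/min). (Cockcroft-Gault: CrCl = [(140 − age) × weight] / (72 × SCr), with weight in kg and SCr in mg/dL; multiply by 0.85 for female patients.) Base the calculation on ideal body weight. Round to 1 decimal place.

CrCl = (140 − 87) × 81.5 / (72 × 0.86) × 0.85 = 4319.5 / 61.92 × 0.85 ≈ 59.3 mL/min

59.3 mL/min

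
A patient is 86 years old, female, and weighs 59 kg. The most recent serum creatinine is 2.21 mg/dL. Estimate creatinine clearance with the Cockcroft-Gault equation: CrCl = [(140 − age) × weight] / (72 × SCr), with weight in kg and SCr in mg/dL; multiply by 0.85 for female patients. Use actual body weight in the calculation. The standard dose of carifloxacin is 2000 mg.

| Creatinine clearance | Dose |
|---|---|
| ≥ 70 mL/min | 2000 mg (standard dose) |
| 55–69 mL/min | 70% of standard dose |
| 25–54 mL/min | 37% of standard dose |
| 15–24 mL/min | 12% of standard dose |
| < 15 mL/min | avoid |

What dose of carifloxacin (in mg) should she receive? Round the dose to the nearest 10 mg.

CrCl = (140 − 86) × 59 / (72 × 2.21) × 0.85 = 3186.0 / 159.12 × 0.85 ≈ 17.0 mL/min
CrCl ≈ 17 mL/min → bracket 15–24 mL/min.
12% of 2000 mg = 240 mg

240 mg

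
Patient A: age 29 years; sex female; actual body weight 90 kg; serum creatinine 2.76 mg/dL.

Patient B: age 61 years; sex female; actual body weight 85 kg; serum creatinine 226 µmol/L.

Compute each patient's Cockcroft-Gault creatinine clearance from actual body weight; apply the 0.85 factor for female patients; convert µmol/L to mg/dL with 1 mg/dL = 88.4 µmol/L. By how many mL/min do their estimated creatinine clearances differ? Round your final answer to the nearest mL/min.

Patient A: CrCl = (140 − 29) × 90 / (72 × 2.76) × 0.85 = 9990.0 / 198.72 × 0.85 ≈ 42.7 mL/min
Patient B: SCr = 226 / 88.4 = 2.557 mg/dL
Patient B: CrCl = (140 − 61) × 85 / (72 × 2.557) × 0.85 = 6715.0 / 184.10 × 0.85 ≈ 31.0 mL/min
|42.7 − 31.0| = 11.7 mL/min

12 mL/min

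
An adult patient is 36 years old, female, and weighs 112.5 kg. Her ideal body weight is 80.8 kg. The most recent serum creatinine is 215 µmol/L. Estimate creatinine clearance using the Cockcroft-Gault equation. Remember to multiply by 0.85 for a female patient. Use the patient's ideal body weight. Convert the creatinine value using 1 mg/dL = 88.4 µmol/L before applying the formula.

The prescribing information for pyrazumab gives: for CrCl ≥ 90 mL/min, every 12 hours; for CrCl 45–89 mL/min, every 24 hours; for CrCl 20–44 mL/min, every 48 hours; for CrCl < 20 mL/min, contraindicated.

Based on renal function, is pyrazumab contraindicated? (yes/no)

SCr = 215 / 88.4 = 2.432 mg/dL
CrCl = (140 − 36) × 80.8 / (72 × 2.432) × 0.85 = 8403.2 / 175.10 × 0.85 ≈ 40.8 mL/min
CrCl ≈ 41 mL/min, which is ≥ 20 mL/min.

no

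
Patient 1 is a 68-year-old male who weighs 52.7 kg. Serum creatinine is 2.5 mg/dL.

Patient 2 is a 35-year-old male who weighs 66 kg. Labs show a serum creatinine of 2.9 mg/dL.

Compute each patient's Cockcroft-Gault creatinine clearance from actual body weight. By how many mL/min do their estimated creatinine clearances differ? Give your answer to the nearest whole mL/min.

Patient 1: CrCl = (140 − 68) × 52.7 / (72 × 2.5) = 3794.4 / 180.00 ≈ 21.1 mL/min
Patient 2: CrCl = (140 − 35) × 66 / (72 × 2.9) = 6930.0 / 208.80 ≈ 33.2 mL/min
|21.1 − 33.2| = 12.1 mL/min

12 mL/min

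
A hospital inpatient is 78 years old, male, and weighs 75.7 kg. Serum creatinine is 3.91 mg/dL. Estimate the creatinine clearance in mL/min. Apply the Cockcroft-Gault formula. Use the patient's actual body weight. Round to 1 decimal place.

16.7 mL/min

CrCl = (140 − 78) × 75.7 / (72 × 3.91) = 4693.4 / 281.52 ≈ 16.7 mL/min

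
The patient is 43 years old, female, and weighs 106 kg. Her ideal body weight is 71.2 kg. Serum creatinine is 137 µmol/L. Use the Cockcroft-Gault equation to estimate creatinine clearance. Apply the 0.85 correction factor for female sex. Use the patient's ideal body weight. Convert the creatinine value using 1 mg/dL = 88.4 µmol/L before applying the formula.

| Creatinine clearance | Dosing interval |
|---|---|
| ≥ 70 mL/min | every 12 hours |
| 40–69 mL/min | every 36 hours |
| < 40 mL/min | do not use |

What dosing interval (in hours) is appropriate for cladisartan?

SCr = 137 / 88.4 = 1.55 mg/dL
CrCl = (140 − 43) × 71.2 / (72 × 1.55) × 0.85 = 6906.4 / 111.60 × 0.85 ≈ 52.6 mL/min
CrCl ≈ 53 mL/min → bracket 40–69 mL/min → every 36 hours.

every 36 hours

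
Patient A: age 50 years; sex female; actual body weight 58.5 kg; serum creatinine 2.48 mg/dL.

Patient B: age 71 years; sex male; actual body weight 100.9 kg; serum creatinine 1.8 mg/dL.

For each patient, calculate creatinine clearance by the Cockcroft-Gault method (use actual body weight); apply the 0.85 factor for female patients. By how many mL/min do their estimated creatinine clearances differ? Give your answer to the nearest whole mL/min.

29 mL/min

Patient A: CrCl = (140 − 50) × 58.5 / (72 × 2.48) × 0.85 = 5265.0 / 178.56 × 0.85 ≈ 25.1 mL/min
Patient B: CrCl = (140 − 71) × 100.9 / (72 × 1.8) = 6962.1 / 129.60 ≈ 53.7 mL/min
|25.1 − 53.7| = 28.6 mL/min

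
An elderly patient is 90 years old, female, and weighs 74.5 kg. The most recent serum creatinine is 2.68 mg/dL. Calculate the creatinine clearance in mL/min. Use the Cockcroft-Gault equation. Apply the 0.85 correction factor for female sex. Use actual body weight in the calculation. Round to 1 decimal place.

16.4 mL/min

CrCl = (140 − 90) × 74.5 / (72 × 2.68) × 0.85 = 3725.0 / 192.96 × 0.85 ≈ 16.4 mL/min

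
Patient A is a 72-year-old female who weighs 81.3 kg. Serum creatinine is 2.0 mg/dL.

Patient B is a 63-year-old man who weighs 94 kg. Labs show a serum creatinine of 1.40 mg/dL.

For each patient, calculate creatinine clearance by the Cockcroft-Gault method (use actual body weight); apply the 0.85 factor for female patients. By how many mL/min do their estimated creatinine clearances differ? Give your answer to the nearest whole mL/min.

39 mL/min

Patient A: CrCl = (140 − 72) × 81.3 / (72 × 2) × 0.85 = 5528.4 / 144.00 × 0.85 ≈ 32.6 mL/min
Patient B: CrCl = (140 − 63) × 94 / (72 × 1.4) = 7238.0 / 100.80 ≈ 71.8 mL/min
|32.6 − 71.8| = 39.2 mL/min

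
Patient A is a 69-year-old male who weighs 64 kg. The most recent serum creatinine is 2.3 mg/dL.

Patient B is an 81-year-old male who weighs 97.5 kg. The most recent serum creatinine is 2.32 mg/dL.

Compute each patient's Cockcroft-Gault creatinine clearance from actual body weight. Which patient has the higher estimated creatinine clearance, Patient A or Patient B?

Patient B

Patient A: CrCl = (140 − 69) × 64 / (72 × 2.3) = 4544.0 / 165.60 ≈ 27.4 mL/min
Patient B: CrCl = (140 − 81) × 97.5 / (72 × 2.32) = 5752.5 / 167.04 ≈ 34.4 mL/min
27.4 vs 34.4 mL/min → Patient B is higher.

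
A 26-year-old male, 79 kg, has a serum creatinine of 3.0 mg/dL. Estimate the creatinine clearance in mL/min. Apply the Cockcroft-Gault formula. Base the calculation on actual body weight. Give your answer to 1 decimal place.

41.7 mL/min

CrCl = (140 − 26) × 79 / (72 × 3) = 9006.0 / 216.00 ≈ 41.7 mL/min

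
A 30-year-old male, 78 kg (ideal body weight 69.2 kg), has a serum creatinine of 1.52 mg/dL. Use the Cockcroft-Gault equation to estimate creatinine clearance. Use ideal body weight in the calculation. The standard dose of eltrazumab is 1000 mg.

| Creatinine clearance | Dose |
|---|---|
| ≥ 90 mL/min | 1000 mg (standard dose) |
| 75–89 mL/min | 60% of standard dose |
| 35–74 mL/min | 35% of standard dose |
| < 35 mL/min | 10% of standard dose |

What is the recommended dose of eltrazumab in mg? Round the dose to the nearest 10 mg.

350 mg

CrCl = (140 − 30) × 69.2 / (72 × 1.52) = 7612.0 / 109.44 ≈ 69.6 mL/min
CrCl ≈ 70 mL/min → bracket 35–74 mL/min.
35% of 1000 mg = 350 mg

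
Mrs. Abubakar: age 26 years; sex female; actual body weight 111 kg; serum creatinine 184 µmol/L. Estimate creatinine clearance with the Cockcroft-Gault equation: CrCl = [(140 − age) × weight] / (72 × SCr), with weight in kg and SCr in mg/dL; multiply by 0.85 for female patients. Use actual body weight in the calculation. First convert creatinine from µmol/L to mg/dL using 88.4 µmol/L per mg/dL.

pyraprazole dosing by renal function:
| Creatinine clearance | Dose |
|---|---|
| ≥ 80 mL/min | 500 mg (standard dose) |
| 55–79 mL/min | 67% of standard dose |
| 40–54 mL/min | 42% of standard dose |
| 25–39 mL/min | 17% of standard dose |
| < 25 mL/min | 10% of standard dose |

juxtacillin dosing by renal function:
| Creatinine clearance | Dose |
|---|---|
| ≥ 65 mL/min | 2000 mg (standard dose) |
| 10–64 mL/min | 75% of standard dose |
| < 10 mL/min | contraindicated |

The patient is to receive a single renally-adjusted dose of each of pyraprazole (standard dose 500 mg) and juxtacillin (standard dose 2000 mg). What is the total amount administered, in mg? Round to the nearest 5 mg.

2335 mg

SCr = 184 / 88.4 = 2.081 mg/dL
CrCl = (140 − 26) × 111 / (72 × 2.081) × 0.85 = 12654.0 / 149.83 × 0.85 ≈ 71.8 mL/min
CrCl ≈ 72 mL/min.
pyraprazole: 55–79 mL/min → 67% of 500 mg = 335 mg.
juxtacillin: ≥ 65 mL/min → 100% of 2000 mg = 2000 mg.
Total = 335 + 2000 = 2335 mg.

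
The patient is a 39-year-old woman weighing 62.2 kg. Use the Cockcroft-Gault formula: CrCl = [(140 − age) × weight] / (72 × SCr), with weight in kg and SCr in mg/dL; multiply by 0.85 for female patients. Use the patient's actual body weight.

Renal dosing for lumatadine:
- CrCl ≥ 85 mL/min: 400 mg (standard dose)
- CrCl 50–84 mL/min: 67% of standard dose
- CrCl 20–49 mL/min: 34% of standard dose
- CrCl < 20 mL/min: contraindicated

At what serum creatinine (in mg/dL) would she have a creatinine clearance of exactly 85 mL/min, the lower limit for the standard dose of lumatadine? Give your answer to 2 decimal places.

Standard dose requires CrCl ≥ 85 mL/min.
Set (140 − 39) × 62.2 × 0.85 / (72 × SCr) = 85
SCr = (140 − 39) × 62.2 × 0.85 / (72 × 85) = 0.873 mg/dL

0.87 mg/dL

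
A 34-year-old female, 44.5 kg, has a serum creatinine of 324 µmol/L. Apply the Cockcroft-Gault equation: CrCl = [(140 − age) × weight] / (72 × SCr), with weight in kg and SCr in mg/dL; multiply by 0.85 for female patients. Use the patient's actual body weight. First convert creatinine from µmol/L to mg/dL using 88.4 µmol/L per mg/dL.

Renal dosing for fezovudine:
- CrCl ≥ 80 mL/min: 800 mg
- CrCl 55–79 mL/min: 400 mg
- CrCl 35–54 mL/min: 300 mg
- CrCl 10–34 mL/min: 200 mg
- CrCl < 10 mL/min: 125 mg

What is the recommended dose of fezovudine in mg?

200 mg

SCr = 324 / 88.4 = 3.665 mg/dL
CrCl = (140 − 34) × 44.5 / (72 × 3.665) × 0.85 = 4717.0 / 263.88 × 0.85 ≈ 15.2 mL/min
CrCl ≈ 15 mL/min → bracket 10–34 mL/min.
Dose for this bracket: 200 mg.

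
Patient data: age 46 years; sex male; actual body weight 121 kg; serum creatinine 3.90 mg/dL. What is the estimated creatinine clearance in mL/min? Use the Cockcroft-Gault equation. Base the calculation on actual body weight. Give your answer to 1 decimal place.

CrCl = (140 − 46) × 121 / (72 × 3.9) = 11374.0 / 280.80 ≈ 40.5 mL/min

40.5 mL/min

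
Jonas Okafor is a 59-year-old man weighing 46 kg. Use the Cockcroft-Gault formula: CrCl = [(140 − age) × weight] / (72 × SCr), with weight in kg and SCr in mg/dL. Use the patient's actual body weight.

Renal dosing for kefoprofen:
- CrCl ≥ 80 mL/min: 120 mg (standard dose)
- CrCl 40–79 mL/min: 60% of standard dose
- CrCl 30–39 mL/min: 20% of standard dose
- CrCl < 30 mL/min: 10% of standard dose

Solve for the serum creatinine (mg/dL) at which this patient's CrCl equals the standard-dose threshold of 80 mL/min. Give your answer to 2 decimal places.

Standard dose requires CrCl ≥ 80 mL/min.
Set (140 − 59) × 46 / (72 × SCr) = 80
SCr = (140 − 59) × 46 / (72 × 80) = 0.647 mg/dL

0.65 mg/dL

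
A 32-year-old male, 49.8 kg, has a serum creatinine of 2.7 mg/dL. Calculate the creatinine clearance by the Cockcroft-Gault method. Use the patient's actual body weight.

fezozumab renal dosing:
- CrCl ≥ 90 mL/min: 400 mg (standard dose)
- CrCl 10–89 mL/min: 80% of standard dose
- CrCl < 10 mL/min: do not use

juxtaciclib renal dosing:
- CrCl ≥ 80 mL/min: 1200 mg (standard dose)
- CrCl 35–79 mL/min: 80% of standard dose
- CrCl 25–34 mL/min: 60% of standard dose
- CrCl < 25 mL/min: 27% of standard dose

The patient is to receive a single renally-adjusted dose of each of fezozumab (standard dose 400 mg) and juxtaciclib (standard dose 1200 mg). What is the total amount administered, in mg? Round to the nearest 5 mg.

CrCl = (140 − 32) × 49.8 / (72 × 2.7) = 5378.4 / 194.40 ≈ 27.7 mL/min
CrCl ≈ 28 mL/min.
fezozumab: 10–89 mL/min → 80% of 400 mg = 320 mg.
juxtaciclib: 25–34 mL/min → 60% of 1200 mg = 720 mg.
Total = 320 + 720 = 1040 mg.

1040 mg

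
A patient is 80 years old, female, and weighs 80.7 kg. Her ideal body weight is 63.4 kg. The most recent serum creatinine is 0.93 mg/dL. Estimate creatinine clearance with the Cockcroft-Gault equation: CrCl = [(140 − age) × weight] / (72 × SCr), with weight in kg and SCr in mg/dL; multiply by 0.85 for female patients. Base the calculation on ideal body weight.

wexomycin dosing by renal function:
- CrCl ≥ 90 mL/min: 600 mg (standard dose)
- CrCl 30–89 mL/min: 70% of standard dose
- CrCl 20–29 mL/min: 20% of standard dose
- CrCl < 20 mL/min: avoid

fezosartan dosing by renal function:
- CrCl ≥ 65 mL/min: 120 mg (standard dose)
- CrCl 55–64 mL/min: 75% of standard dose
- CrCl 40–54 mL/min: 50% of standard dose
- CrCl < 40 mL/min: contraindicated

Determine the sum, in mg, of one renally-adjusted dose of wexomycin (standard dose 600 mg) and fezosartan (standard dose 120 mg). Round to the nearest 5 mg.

480 mg

CrCl = (140 − 80) × 63.4 / (72 × 0.93) × 0.85 = 3804.0 / 66.96 × 0.85 ≈ 48.3 mL/min
CrCl ≈ 48 mL/min.
wexomycin: 30–89 mL/min → 70% of 600 mg = 420 mg.
fezosartan: 40–54 mL/min → 50% of 120 mg = 60 mg.
Total = 420 + 60 = 480 mg.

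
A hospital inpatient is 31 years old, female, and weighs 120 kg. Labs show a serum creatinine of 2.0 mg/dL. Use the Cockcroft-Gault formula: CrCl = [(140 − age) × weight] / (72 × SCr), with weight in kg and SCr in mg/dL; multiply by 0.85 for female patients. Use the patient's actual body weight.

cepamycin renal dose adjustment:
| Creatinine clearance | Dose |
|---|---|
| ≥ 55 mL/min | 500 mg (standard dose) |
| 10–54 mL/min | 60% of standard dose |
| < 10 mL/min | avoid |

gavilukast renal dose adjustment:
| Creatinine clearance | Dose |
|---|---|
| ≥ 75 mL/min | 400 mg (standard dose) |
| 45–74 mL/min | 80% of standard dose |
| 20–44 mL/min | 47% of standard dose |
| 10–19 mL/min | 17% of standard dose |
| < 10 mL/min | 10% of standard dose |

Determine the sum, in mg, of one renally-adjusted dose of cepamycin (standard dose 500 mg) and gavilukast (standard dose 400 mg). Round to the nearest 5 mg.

900 mg

CrCl = (140 − 31) × 120 / (72 × 2) × 0.85 = 13080.0 / 144.00 × 0.85 ≈ 77.2 mL/min
CrCl ≈ 77 mL/min.
cepamycin: ≥ 55 mL/min → 100% of 500 mg = 500 mg.
gavilukast: ≥ 75 mL/min → 100% of 400 mg = 400 mg.
Total = 500 + 400 = 900 mg.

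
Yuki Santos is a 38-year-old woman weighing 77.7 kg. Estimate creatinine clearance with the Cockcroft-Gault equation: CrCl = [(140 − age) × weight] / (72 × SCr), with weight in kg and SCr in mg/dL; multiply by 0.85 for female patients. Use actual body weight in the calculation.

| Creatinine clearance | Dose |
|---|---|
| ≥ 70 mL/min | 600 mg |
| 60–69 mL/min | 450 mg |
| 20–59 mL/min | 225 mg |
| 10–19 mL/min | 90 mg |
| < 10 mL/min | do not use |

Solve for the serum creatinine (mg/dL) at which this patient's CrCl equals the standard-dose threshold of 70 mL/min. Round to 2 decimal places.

Standard dose requires CrCl ≥ 70 mL/min.
Set (140 − 38) × 77.7 × 0.85 / (72 × SCr) = 70
SCr = (140 − 38) × 77.7 × 0.85 / (72 × 70) = 1.337 mg/dL

1.34 mg/dL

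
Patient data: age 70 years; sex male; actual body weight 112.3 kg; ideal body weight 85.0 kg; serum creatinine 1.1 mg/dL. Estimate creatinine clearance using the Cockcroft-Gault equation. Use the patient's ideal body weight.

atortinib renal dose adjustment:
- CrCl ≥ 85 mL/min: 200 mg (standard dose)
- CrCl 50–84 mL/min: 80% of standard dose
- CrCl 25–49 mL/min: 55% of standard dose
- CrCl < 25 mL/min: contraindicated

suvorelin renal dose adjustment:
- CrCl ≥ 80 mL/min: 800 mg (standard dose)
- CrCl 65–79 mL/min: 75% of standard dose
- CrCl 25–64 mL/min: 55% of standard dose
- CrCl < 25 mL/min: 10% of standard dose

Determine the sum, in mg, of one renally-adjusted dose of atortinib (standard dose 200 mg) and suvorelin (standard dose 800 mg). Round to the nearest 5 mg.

CrCl = (140 − 70) × 85 / (72 × 1.1) = 5950.0 / 79.20 ≈ 75.1 mL/min
CrCl ≈ 75 mL/min.
atortinib: 50–84 mL/min → 80% of 200 mg = 160 mg.
suvorelin: 65–79 mL/min → 75% of 800 mg = 600 mg.
Total = 160 + 600 = 760 mg.

760 mg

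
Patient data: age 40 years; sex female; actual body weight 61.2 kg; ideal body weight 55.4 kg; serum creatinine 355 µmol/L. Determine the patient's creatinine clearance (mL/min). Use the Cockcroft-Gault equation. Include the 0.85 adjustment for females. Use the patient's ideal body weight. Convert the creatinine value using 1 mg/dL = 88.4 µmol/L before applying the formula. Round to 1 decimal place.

SCr = 355 / 88.4 = 4.016 mg/dL
CrCl = (140 − 40) × 55.4 / (72 × 4.016) × 0.85 = 5540.0 / 289.15 × 0.85 ≈ 16.3 mL/min

16.3 mL/min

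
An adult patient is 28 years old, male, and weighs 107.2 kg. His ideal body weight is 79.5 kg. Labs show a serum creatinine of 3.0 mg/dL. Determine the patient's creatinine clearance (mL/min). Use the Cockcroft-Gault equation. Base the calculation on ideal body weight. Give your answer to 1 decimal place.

CrCl = (140 − 28) × 79.5 / (72 × 3) = 8904.0 / 216.00 ≈ 41.2 mL/min

41.2 mL/min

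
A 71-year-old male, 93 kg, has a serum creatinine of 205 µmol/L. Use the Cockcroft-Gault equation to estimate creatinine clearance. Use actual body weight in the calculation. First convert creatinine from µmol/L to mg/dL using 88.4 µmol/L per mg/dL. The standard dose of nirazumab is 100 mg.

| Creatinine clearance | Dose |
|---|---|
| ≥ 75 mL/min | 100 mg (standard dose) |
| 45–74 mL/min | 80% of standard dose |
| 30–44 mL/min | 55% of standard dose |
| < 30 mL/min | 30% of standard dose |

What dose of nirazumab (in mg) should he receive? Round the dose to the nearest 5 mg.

SCr = 205 / 88.4 = 2.319 mg/dL
CrCl = (140 − 71) × 93 / (72 × 2.319) = 6417.0 / 166.97 ≈ 38.4 mL/min
CrCl ≈ 38 mL/min → bracket 30–44 mL/min.
55% of 100 mg = 55 mg

55 mg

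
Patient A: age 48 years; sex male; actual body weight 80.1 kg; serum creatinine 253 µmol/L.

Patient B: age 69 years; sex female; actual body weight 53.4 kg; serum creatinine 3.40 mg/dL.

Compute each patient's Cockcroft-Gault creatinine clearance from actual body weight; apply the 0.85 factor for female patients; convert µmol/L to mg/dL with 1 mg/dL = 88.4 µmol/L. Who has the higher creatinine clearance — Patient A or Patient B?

Patient A: SCr = 253 / 88.4 = 2.862 mg/dL
Patient A: CrCl = (140 − 48) × 80.1 / (72 × 2.862) = 7369.2 / 206.06 ≈ 35.8 mL/min
Patient B: CrCl = (140 − 69) × 53.4 / (72 × 3.4) × 0.85 = 3791.4 / 244.80 × 0.85 ≈ 13.2 mL/min
35.8 vs 13.2 mL/min → Patient A is higher.

Patient A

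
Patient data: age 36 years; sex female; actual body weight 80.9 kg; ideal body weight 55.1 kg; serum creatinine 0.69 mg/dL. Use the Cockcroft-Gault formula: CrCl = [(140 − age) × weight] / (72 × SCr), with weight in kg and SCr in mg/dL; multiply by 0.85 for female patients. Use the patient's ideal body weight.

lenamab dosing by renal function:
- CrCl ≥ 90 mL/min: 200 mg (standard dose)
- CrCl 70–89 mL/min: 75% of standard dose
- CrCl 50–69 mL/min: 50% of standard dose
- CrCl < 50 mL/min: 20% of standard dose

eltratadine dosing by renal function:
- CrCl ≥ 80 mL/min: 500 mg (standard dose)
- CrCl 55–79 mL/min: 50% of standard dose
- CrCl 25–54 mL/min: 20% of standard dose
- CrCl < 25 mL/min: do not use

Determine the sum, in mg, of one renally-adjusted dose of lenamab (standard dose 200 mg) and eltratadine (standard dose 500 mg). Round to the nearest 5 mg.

700 mg

CrCl = (140 − 36) × 55.1 / (72 × 0.69) × 0.85 = 5730.4 / 49.68 × 0.85 ≈ 98.0 mL/min
CrCl ≈ 98 mL/min.
lenamab: ≥ 90 mL/min → 100% of 200 mg = 200 mg.
eltratadine: ≥ 80 mL/min → 100% of 500 mg = 500 mg.
Total = 200 + 500 = 700 mg.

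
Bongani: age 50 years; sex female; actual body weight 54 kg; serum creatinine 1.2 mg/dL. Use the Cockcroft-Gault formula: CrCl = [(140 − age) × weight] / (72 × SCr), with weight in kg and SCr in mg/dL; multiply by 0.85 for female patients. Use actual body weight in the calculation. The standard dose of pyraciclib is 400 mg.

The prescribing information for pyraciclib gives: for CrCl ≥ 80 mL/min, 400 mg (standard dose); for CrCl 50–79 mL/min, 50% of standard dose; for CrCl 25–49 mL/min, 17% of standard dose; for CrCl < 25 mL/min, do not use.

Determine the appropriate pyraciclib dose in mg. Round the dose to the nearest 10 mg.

CrCl = (140 − 50) × 54 / (72 × 1.2) × 0.85 = 4860.0 / 86.40 × 0.85 ≈ 47.8 mL/min
CrCl ≈ 48 mL/min → bracket 25–49 mL/min.
17% of 400 mg = 68 mg → 70 mg

70 mg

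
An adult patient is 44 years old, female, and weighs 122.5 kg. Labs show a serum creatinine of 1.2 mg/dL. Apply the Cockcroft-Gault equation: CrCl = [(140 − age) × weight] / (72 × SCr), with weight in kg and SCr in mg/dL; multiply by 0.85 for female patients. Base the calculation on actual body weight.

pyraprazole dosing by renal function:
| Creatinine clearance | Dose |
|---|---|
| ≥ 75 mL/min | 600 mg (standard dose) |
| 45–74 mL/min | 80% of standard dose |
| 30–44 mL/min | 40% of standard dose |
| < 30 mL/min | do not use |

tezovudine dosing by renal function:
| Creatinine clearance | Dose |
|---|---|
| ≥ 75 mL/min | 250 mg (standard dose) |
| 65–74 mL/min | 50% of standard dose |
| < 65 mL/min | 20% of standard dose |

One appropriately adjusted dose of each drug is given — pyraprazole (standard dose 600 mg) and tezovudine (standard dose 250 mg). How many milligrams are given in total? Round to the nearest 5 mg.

CrCl = (140 − 44) × 122.5 / (72 × 1.2) × 0.85 = 11760.0 / 86.40 × 0.85 ≈ 115.7 mL/min
CrCl ≈ 116 mL/min.
pyraprazole: ≥ 75 mL/min → 100% of 600 mg = 600 mg.
tezovudine: ≥ 75 mL/min → 100% of 250 mg = 250 mg.
Total = 600 + 250 = 850 mg.

850 mg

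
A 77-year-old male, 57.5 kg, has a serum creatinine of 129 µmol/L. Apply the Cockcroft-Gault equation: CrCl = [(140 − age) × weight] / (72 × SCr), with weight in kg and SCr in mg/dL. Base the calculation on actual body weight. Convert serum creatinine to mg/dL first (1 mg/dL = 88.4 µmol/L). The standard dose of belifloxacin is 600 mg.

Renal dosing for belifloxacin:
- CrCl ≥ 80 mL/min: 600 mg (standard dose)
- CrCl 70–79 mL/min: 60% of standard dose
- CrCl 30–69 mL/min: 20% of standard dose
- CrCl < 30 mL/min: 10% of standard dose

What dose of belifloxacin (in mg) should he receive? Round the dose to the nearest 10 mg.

120 mg

SCr = 129 / 88.4 = 1.459 mg/dL
CrCl = (140 − 77) × 57.5 / (72 × 1.459) = 3622.5 / 105.05 ≈ 34.5 mL/min
CrCl ≈ 34 mL/min → bracket 30–69 mL/min.
20% of 600 mg = 120 mg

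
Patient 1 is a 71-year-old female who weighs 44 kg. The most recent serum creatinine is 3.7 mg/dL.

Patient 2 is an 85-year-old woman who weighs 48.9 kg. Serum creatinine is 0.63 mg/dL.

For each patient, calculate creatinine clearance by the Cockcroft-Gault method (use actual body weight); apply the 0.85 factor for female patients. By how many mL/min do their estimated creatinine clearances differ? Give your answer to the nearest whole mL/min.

Patient 1: CrCl = (140 − 71) × 44 / (72 × 3.7) × 0.85 = 3036.0 / 266.40 × 0.85 ≈ 9.7 mL/min
Patient 2: CrCl = (140 − 85) × 48.9 / (72 × 0.63) × 0.85 = 2689.5 / 45.36 × 0.85 ≈ 50.4 mL/min
|9.7 − 50.4| = 40.7 mL/min

41 mL/min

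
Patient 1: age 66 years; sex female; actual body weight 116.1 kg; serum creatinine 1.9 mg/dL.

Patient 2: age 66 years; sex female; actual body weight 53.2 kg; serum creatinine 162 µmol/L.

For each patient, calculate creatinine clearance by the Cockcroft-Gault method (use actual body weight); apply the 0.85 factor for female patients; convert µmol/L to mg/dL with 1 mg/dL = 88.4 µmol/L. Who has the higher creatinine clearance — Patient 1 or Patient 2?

Patient 1: CrCl = (140 − 66) × 116.1 / (72 × 1.9) × 0.85 = 8591.4 / 136.80 × 0.85 ≈ 53.4 mL/min
Patient 2: SCr = 162 / 88.4 = 1.833 mg/dL
Patient 2: CrCl = (140 − 66) × 53.2 / (72 × 1.833) × 0.85 = 3936.8 / 131.98 × 0.85 ≈ 25.4 mL/min
53.4 vs 25.4 mL/min → Patient 1 is higher.

Patient 1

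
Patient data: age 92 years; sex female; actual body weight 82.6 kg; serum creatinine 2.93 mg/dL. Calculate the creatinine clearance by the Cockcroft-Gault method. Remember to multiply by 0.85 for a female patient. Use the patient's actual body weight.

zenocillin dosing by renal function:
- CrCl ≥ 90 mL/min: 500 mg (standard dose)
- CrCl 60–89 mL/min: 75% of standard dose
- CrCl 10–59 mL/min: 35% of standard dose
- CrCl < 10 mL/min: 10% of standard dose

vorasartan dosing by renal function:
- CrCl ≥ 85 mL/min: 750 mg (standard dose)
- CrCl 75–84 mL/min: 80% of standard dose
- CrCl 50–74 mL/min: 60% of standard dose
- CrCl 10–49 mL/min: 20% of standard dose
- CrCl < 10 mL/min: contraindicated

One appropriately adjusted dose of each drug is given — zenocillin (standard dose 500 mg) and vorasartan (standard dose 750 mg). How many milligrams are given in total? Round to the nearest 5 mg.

CrCl = (140 − 92) × 82.6 / (72 × 2.93) × 0.85 = 3964.8 / 210.96 × 0.85 ≈ 16.0 mL/min
CrCl ≈ 16 mL/min.
zenocillin: 10–59 mL/min → 35% of 500 mg = 175 mg.
vorasartan: 10–49 mL/min → 20% of 750 mg = 150 mg.
Total = 175 + 150 = 325 mg.

325 mg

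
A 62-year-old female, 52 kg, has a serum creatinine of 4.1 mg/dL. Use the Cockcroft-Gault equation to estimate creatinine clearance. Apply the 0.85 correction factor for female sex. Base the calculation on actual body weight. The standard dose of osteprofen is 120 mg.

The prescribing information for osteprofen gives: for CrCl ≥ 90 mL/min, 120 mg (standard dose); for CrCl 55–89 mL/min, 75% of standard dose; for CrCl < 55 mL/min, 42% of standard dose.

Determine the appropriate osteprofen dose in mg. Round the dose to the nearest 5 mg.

CrCl = (140 − 62) × 52 / (72 × 4.1) × 0.85 = 4056.0 / 295.20 × 0.85 ≈ 11.7 mL/min
CrCl ≈ 12 mL/min → bracket < 55 mL/min.
42% of 120 mg = 50.4 mg → 50 mg

50 mg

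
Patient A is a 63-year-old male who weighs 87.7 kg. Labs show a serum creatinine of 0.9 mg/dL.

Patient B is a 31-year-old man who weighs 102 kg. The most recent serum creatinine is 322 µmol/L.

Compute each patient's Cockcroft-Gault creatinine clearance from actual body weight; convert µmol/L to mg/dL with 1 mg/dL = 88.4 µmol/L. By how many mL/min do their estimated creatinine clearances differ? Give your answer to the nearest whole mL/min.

62 mL/min

Patient A: CrCl = (140 − 63) × 87.7 / (72 × 0.9) = 6752.9 / 64.80 ≈ 104.2 mL/min
Patient B: SCr = 322 / 88.4 = 3.643 mg/dL
Patient B: CrCl = (140 − 31) × 102 / (72 × 3.643) = 11118.0 / 262.30 ≈ 42.4 mL/min
|104.2 − 42.4| = 61.8 mL/min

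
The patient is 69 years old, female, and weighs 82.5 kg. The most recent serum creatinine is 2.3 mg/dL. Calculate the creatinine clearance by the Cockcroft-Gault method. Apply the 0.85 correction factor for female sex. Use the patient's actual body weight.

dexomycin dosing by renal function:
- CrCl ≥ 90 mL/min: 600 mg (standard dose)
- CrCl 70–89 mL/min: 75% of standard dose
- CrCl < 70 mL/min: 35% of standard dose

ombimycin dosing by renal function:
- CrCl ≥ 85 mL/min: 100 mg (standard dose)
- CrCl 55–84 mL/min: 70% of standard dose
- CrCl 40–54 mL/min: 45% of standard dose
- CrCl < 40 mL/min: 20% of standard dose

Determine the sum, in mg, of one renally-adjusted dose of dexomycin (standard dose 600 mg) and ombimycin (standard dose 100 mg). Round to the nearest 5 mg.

230 mg

CrCl = (140 − 69) × 82.5 / (72 × 2.3) × 0.85 = 5857.5 / 165.60 × 0.85 ≈ 30.1 mL/min
CrCl ≈ 30 mL/min.
dexomycin: < 70 mL/min → 35% of 600 mg = 210 mg.
ombimycin: < 40 mL/min → 20% of 100 mg = 20 mg.
Total = 210 + 20 = 230 mg.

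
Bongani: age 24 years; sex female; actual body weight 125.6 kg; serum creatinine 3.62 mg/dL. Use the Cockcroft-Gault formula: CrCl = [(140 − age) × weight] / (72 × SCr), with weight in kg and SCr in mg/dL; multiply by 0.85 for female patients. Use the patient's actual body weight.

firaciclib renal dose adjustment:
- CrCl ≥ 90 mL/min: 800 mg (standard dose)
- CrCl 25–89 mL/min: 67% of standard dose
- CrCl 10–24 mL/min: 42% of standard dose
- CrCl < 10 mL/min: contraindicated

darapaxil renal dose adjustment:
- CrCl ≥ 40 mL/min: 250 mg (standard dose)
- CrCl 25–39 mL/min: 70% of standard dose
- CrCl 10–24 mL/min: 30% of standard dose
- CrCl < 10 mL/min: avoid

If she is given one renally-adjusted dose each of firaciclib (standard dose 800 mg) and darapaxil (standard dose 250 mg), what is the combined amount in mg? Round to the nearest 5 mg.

785 mg

CrCl = (140 − 24) × 125.6 / (72 × 3.62) × 0.85 = 14569.6 / 260.64 × 0.85 ≈ 47.5 mL/min
CrCl ≈ 48 mL/min.
firaciclib: 25–89 mL/min → 67% of 800 mg = 536 mg.
darapaxil: ≥ 40 mL/min → 100% of 250 mg = 250 mg.
Total = 536 + 250 = 786 mg.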